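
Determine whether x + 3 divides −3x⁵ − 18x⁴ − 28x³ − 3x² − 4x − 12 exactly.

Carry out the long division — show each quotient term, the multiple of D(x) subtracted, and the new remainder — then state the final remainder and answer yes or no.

Step 1: lead(−3x⁵ − 18x⁴ − 28x³ − 3x² − 4x − 12) ÷ lead(D) = −3x⁵ ÷ x = −3x⁴. Subtract (−3x⁴)·D = −3x⁵ − 9x⁴. Remainder: −9x⁴ − 28x³ − 3x² − 4x − 12.
Step 2: lead(−9x⁴ − 28x³ − 3x² − 4x − 12) ÷ lead(D) = −9x⁴ ÷ x = −9x³. Subtract (−9x³)·D = −9x⁴ − 27x³. Remainder: −x³ − 3x² − 4x − 12.
Step 3: lead(−x³ − 3x² − 4x − 12) ÷ lead(D) = −x³ ÷ x = −x². Subtract (−x²)·D = −x³ − 3x². Remainder: −4x − 12.
Step 4: lead(−4x − 12) ÷ lead(D) = −4x ÷ x = −4. Subtract (−4)·D = −4x − 12. Remainder: 0.

R(x) = 0, so D(x) is a factor of P(x). yes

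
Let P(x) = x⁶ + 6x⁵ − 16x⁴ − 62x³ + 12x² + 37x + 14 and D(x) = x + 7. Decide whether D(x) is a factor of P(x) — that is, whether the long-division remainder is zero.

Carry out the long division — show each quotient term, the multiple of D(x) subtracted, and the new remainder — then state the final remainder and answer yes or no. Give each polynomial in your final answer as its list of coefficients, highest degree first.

R = [0], so D(x) is a factor of P(x). yes

Step 1: lead(x⁶ + 6x⁵ − 16x⁴ − 62x³ + 12x² + 37x + 14) ÷ lead(D) = x⁶ ÷ x = x⁵. Subtract (x⁵)·D = x⁶ + 7x⁵. Remainder: −x⁵ − 16x⁴ − 62x³ + 12x² + 37x + 14.
Step 2: lead(−x⁵ − 16x⁴ − 62x³ + 12x² + 37x + 14) ÷ lead(D) = −x⁵ ÷ x = −x⁴. Subtract (−x⁴)·D = −x⁵ − 7x⁴. Remainder: −9x⁴ − 62x³ + 12x² + 37x + 14.
Step 3: lead(−9x⁴ − 62x³ + 12x² + 37x + 14) ÷ lead(D) = −9x⁴ ÷ x = −9x³. Subtract (−9x³)·D = −9x⁴ − 63x³. Remainder: x³ + 12x² + 37x + 14.
Step 4: lead(x³ + 12x² + 37x + 14) ÷ lead(D) = x³ ÷ x = x². Subtract (x²)·D = x³ + 7x². Remainder: 5x² + 37x + 14.
Step 5: lead(5x² + 37x + 14) ÷ lead(D) = 5x² ÷ x = 5x. Subtract (5x)·D = 5x² + 35x. Remainder: 2x + 14.
Step 6: lead(2x + 14) ÷ lead(D) = 2x ÷ x = 2. Subtract (2)·D = 2x + 14. Remainder: 0.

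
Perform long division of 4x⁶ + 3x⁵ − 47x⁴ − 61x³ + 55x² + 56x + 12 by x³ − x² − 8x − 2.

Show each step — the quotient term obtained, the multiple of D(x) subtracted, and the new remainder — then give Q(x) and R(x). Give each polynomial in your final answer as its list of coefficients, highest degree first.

Step 1: lead(4x⁶ + 3x⁵ − 47x⁴ − 61x³ + 55x² + 56x + 12) ÷ lead(D) = 4x⁶ ÷ x³ = 4x³. Subtract (4x³)·D = 4x⁶ − 4x⁵ − 32x⁴ − 8x³. Remainder: 7x⁵ − 15x⁴ − 53x³ + 55x² + 56x + 12.
Step 2: lead(7x⁵ − 15x⁴ − 53x³ + 55x² + 56x + 12) ÷ lead(D) = 7x⁵ ÷ x³ = 7x². Subtract (7x²)·D = 7x⁵ − 7x⁴ − 56x³ − 14x². Remainder: −8x⁴ + 3x³ + 69x² + 56x + 12.
Step 3: lead(−8x⁴ + 3x³ + 69x² + 56x + 12) ÷ lead(D) = −8x⁴ ÷ x³ = −8x. Subtract (−8x)·D = −8x⁴ + 8x³ + 64x² + 16x. Remainder: −5x³ + 5x² + 40x + 12.
Step 4: lead(−5x³ + 5x² + 40x + 12) ÷ lead(D) = −5x³ ÷ x³ = −5. Subtract (−5)·D = −5x³ + 5x² + 40x + 10. Remainder: 2.

Q = [4, 7, -8, -5]; R = [2]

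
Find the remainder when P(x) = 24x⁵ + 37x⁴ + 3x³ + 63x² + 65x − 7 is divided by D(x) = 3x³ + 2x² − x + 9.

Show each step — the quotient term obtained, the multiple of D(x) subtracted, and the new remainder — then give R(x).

Step 1: lead(24x⁵ + 37x⁴ + 3x³ + 63x² + 65x − 7) ÷ lead(D) = 24x⁵ ÷ 3x³ = 8x². Subtract (8x²)·D = 24x⁵ + 16x⁴ − 8x³ + 72x². Remainder: 21x⁴ + 11x³ − 9x² + 65x − 7.
Step 2: lead(21x⁴ + 11x³ − 9x² + 65x − 7) ÷ lead(D) = 21x⁴ ÷ 3x³ = 7x. Subtract (7x)·D = 21x⁴ + 14x³ − 7x² + 63x. Remainder: −3x³ − 2x² + 2x − 7.
Step 3: lead(−3x³ − 2x² + 2x − 7) ÷ lead(D) = −3x³ ÷ 3x³ = −1. Subtract (−1)·D = −3x³ − 2x² + x − 9. Remainder: x + 2.

R(x) = x + 2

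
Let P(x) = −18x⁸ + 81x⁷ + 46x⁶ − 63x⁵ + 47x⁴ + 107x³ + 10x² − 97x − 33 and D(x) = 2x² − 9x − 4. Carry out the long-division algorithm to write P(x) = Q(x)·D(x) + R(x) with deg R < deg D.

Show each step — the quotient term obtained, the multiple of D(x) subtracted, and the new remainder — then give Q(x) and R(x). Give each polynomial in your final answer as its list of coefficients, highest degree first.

Step 1: lead(−18x⁸ + 81x⁷ + 46x⁶ − 63x⁵ + 47x⁴ + 107x³ + 10x² − 97x − 33) ÷ lead(D) = −18x⁸ ÷ 2x² = −9x⁶. Subtract (−9x⁶)·D = −18x⁸ + 81x⁷ + 36x⁶. Remainder: 10x⁶ − 63x⁵ + 47x⁴ + 107x³ + 10x² − 97x − 33.
Step 2: lead(10x⁶ − 63x⁵ + 47x⁴ + 107x³ + 10x² − 97x − 33) ÷ lead(D) = 10x⁶ ÷ 2x² = 5x⁴. Subtract (5x⁴)·D = 10x⁶ − 45x⁵ − 20x⁴. Remainder: −18x⁵ + 67x⁴ + 107x³ + 10x² − 97x − 33.
Step 3: lead(−18x⁵ + 67x⁴ + 107x³ + 10x² − 97x − 33) ÷ lead(D) = −18x⁵ ÷ 2x² = −9x³. Subtract (−9x³)·D = −18x⁵ + 81x⁴ + 36x³. Remainder: −14x⁴ + 71x³ + 10x² − 97x − 33.
Step 4: lead(−14x⁴ + 71x³ + 10x² − 97x − 33) ÷ lead(D) = −14x⁴ ÷ 2x² = −7x². Subtract (−7x²)·D = −14x⁴ + 63x³ + 28x². Remainder: 8x³ − 18x² − 97x − 33.
Step 5: lead(8x³ − 18x² − 97x − 33) ÷ lead(D) = 8x³ ÷ 2x² = 4x. Subtract (4x)·D = 8x³ − 36x² − 16x. Remainder: 18x² − 81x − 33.
Step 6: lead(18x² − 81x − 33) ÷ lead(D) = 18x² ÷ 2x² = 9. Subtract (9)·D = 18x² − 81x − 36. Remainder: 3.

Q = [-9, 0, 5, -9, -7, 4, 9]; R = [3]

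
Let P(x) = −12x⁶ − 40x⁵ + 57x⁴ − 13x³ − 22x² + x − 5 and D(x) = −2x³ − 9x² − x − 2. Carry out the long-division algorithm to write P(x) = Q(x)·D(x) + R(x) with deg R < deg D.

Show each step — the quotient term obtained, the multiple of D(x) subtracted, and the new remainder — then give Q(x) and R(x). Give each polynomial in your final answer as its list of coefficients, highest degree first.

Step 1: lead(−12x⁶ − 40x⁵ + 57x⁴ − 13x³ − 22x² + x − 5) ÷ lead(D) = −12x⁶ ÷ −2x³ = 6x³. Subtract (6x³)·D = −12x⁶ − 54x⁵ − 6x⁴ − 12x³. Remainder: 14x⁵ + 63x⁴ − x³ − 22x² + x − 5.
Step 2: lead(14x⁵ + 63x⁴ − x³ − 22x² + x − 5) ÷ lead(D) = 14x⁵ ÷ −2x³ = −7x². Subtract (−7x²)·D = 14x⁵ + 63x⁴ + 7x³ + 14x². Remainder: −8x³ − 36x² + x − 5.
Step 3: lead(−8x³ − 36x² + x − 5) ÷ lead(D) = −8x³ ÷ −2x³ = 4. Subtract (4)·D = −8x³ − 36x² − 4x − 8. Remainder: 5x + 3.

Q = [6, -7, 0, 4]; R = [5, 3]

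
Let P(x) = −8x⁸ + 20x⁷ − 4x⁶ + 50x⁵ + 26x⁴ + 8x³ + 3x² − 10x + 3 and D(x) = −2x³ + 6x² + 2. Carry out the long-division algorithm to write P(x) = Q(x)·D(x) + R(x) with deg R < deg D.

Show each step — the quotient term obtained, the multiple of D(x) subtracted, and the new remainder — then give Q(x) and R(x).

Step 1: lead(−8x⁸ + 20x⁷ − 4x⁶ + 50x⁵ + 26x⁴ + 8x³ + 3x² − 10x + 3) ÷ lead(D) = −8x⁸ ÷ −2x³ = 4x⁵. Subtract (4x⁵)·D = −8x⁸ + 24x⁷ + 8x⁵. Remainder: −4x⁷ − 4x⁶ + 42x⁵ + 26x⁴ + 8x³ + 3x² − 10x + 3.
Step 2: lead(−4x⁷ − 4x⁶ + 42x⁵ + 26x⁴ + 8x³ + 3x² − 10x + 3) ÷ lead(D) = −4x⁷ ÷ −2x³ = 2x⁴. Subtract (2x⁴)·D = −4x⁷ + 12x⁶ + 4x⁴. Remainder: −16x⁶ + 42x⁵ + 22x⁴ + 8x³ + 3x² − 10x + 3.
Step 3: lead(−16x⁶ + 42x⁵ + 22x⁴ + 8x³ + 3x² − 10x + 3) ÷ lead(D) = −16x⁶ ÷ −2x³ = 8x³. Subtract (8x³)·D = −16x⁶ + 48x⁵ + 16x³. Remainder: −6x⁵ + 22x⁴ − 8x³ + 3x² − 10x + 3.
Step 4: lead(−6x⁵ + 22x⁴ − 8x³ + 3x² − 10x + 3) ÷ lead(D) = −6x⁵ ÷ −2x³ = 3x². Subtract (3x²)·D = −6x⁵ + 18x⁴ + 6x². Remainder: 4x⁴ − 8x³ − 3x² − 10x + 3.
Step 5: lead(4x⁴ − 8x³ − 3x² − 10x + 3) ÷ lead(D) = 4x⁴ ÷ −2x³ = −2x. Subtract (−2x)·D = 4x⁴ − 12x³ − 4x. Remainder: 4x³ − 3x² − 6x + 3.
Step 6: lead(4x³ − 3x² − 6x + 3) ÷ lead(D) = 4x³ ÷ −2x³ = −2. Subtract (−2)·D = 4x³ − 12x² − 4. Remainder: 9x² − 6x + 7.

Q(x) = 4x⁵ + 2x⁴ + 8x³ + 3x² − 2x − 2; R(x) = 9x² − 6x + 7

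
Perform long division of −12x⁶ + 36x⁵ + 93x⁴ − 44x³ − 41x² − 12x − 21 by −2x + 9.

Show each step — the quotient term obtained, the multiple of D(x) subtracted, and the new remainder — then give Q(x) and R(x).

Q(x) = 6x⁵ + 9x⁴ − 6x³ − 5x² − 2x − 3; R(x) = 6

Step 1: lead(−12x⁶ + 36x⁵ + 93x⁴ − 44x³ − 41x² − 12x − 21) ÷ lead(D) = −12x⁶ ÷ −2x = 6x⁵. Subtract (6x⁵)·D = −12x⁶ + 54x⁵. Remainder: −18x⁵ + 93x⁴ − 44x³ − 41x² − 12x − 21.
Step 2: lead(−18x⁵ + 93x⁴ − 44x³ − 41x² − 12x − 21) ÷ lead(D) = −18x⁵ ÷ −2x = 9x⁴. Subtract (9x⁴)·D = −18x⁵ + 81x⁴. Remainder: 12x⁴ − 44x³ − 41x² − 12x − 21.
Step 3: lead(12x⁴ − 44x³ − 41x² − 12x − 21) ÷ lead(D) = 12x⁴ ÷ −2x = −6x³. Subtract (−6x³)·D = 12x⁴ − 54x³. Remainder: 10x³ − 41x² − 12x − 21.
Step 4: lead(10x³ − 41x² − 12x − 21) ÷ lead(D) = 10x³ ÷ −2x = −5x². Subtract (−5x²)·D = 10x³ − 45x². Remainder: 4x² − 12x − 21.
Step 5: lead(4x² − 12x − 21) ÷ lead(D) = 4x² ÷ −2x = −2x. Subtract (−2x)·D = 4x² − 18x. Remainder: 6x − 21.
Step 6: lead(6x − 21) ÷ lead(D) = 6x ÷ −2x = −3. Subtract (−3)·D = 6x − 27. Remainder: 6.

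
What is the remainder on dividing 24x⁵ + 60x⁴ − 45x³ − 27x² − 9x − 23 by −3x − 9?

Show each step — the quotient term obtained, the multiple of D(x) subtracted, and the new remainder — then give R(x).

R(x) = 4

Step 1: lead(24x⁵ + 60x⁴ − 45x³ − 27x² − 9x − 23) ÷ lead(D) = 24x⁵ ÷ −3x = −8x⁴. Subtract (−8x⁴)·D = 24x⁵ + 72x⁴. Remainder: −12x⁴ − 45x³ − 27x² − 9x − 23.
Step 2: lead(−12x⁴ − 45x³ − 27x² − 9x − 23) ÷ lead(D) = −12x⁴ ÷ −3x = 4x³. Subtract (4x³)·D = −12x⁴ − 36x³. Remainder: −9x³ − 27x² − 9x − 23.
Step 3: lead(−9x³ − 27x² − 9x − 23) ÷ lead(D) = −9x³ ÷ −3x = 3x². Subtract (3x²)·D = −9x³ − 27x². Remainder: −9x − 23.
Step 4: lead(−9x − 23) ÷ lead(D) = −9x ÷ −3x = 3. Subtract (3)·D = −9x − 27. Remainder: 4.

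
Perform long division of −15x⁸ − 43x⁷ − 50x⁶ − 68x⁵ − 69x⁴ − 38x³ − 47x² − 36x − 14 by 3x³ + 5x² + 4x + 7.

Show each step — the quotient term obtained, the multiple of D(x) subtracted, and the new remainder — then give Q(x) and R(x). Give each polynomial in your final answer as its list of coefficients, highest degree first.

Step 1: lead(−15x⁸ − 43x⁷ − 50x⁶ − 68x⁵ − 69x⁴ − 38x³ − 47x² − 36x − 14) ÷ lead(D) = −15x⁸ ÷ 3x³ = −5x⁵. Subtract (−5x⁵)·D = −15x⁸ − 25x⁷ − 20x⁶ − 35x⁵. Remainder: −18x⁷ − 30x⁶ − 33x⁵ − 69x⁴ − 38x³ − 47x² − 36x − 14.
Step 2: lead(−18x⁷ − 30x⁶ − 33x⁵ − 69x⁴ − 38x³ − 47x² − 36x − 14) ÷ lead(D) = −18x⁷ ÷ 3x³ = −6x⁴. Subtract (−6x⁴)·D = −18x⁷ − 30x⁶ − 24x⁵ − 42x⁴. Remainder: −9x⁵ − 27x⁴ − 38x³ − 47x² − 36x − 14.
Step 3: lead(−9x⁵ − 27x⁴ − 38x³ − 47x² − 36x − 14) ÷ lead(D) = −9x⁵ ÷ 3x³ = −3x². Subtract (−3x²)·D = −9x⁵ − 15x⁴ − 12x³ − 21x². Remainder: −12x⁴ − 26x³ − 26x² − 36x − 14.
Step 4: lead(−12x⁴ − 26x³ − 26x² − 36x − 14) ÷ lead(D) = −12x⁴ ÷ 3x³ = −4x. Subtract (−4x)·D = −12x⁴ − 20x³ − 16x² − 28x. Remainder: −6x³ − 10x² − 8x − 14.
Step 5: lead(−6x³ − 10x² − 8x − 14) ÷ lead(D) = −6x³ ÷ 3x³ = −2. Subtract (−2)·D = −6x³ − 10x² − 8x − 14. Remainder: 0.

Q = [-5, -6, 0, -3, -4, -2]; R = [0]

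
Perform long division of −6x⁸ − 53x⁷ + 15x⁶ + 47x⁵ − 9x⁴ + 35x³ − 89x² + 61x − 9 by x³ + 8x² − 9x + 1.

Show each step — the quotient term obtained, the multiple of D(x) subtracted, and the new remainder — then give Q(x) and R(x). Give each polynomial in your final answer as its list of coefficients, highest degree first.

Q = [-6, -5, 1, 0, 5, -6]; R = [4, 2, -3]

Step 1: lead(−6x⁸ − 53x⁷ + 15x⁶ + 47x⁵ − 9x⁴ + 35x³ − 89x² + 61x − 9) ÷ lead(D) = −6x⁸ ÷ x³ = −6x⁵. Subtract (−6x⁵)·D = −6x⁸ − 48x⁷ + 54x⁶ − 6x⁵. Remainder: −5x⁷ − 39x⁶ + 53x⁵ − 9x⁴ + 35x³ − 89x² + 61x − 9.
Step 2: lead(−5x⁷ − 39x⁶ + 53x⁵ − 9x⁴ + 35x³ − 89x² + 61x − 9) ÷ lead(D) = −5x⁷ ÷ x³ = −5x⁴. Subtract (−5x⁴)·D = −5x⁷ − 40x⁶ + 45x⁵ − 5x⁴. Remainder: x⁶ + 8x⁵ − 4x⁴ + 35x³ − 89x² + 61x − 9.
Step 3: lead(x⁶ + 8x⁵ − 4x⁴ + 35x³ − 89x² + 61x − 9) ÷ lead(D) = x⁶ ÷ x³ = x³. Subtract (x³)·D = x⁶ + 8x⁵ − 9x⁴ + x³. Remainder: 5x⁴ + 34x³ − 89x² + 61x − 9.
Step 4: lead(5x⁴ + 34x³ − 89x² + 61x − 9) ÷ lead(D) = 5x⁴ ÷ x³ = 5x. Subtract (5x)·D = 5x⁴ + 40x³ − 45x² + 5x. Remainder: −6x³ − 44x² + 56x − 9.
Step 5: lead(−6x³ − 44x² + 56x − 9) ÷ lead(D) = −6x³ ÷ x³ = −6. Subtract (−6)·D = −6x³ − 48x² + 54x − 6. Remainder: 4x² + 2x − 3.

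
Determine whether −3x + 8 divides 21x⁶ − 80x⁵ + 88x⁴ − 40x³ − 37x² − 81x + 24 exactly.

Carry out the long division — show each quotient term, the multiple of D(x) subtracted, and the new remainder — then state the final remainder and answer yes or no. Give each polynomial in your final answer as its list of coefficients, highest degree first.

Step 1: lead(21x⁶ − 80x⁵ + 88x⁴ − 40x³ − 37x² − 81x + 24) ÷ lead(D) = 21x⁶ ÷ −3x = −7x⁵. Subtract (−7x⁵)·D = 21x⁶ − 56x⁵. Remainder: −24x⁵ + 88x⁴ − 40x³ − 37x² − 81x + 24.
Step 2: lead(−24x⁵ + 88x⁴ − 40x³ − 37x² − 81x + 24) ÷ lead(D) = −24x⁵ ÷ −3x = 8x⁴. Subtract (8x⁴)·D = −24x⁵ + 64x⁴. Remainder: 24x⁴ − 40x³ − 37x² − 81x + 24.
Step 3: lead(24x⁴ − 40x³ − 37x² − 81x + 24) ÷ lead(D) = 24x⁴ ÷ −3x = −8x³. Subtract (−8x³)·D = 24x⁴ − 64x³. Remainder: 24x³ − 37x² − 81x + 24.
Step 4: lead(24x³ − 37x² − 81x + 24) ÷ lead(D) = 24x³ ÷ −3x = −8x². Subtract (−8x²)·D = 24x³ − 64x². Remainder: 27x² − 81x + 24.
Step 5: lead(27x² − 81x + 24) ÷ lead(D) = 27x² ÷ −3x = −9x. Subtract (−9x)·D = 27x² − 72x. Remainder: −9x + 24.
Step 6: lead(−9x + 24) ÷ lead(D) = −9x ÷ −3x = 3. Subtract (3)·D = −9x + 24. Remainder: 0.

R = [0], so D(x) is a factor of P(x). yes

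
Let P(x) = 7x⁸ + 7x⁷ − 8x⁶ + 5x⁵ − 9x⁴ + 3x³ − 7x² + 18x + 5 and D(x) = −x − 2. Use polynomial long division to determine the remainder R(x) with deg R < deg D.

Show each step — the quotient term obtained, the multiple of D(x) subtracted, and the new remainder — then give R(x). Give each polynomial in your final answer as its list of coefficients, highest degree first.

R = [-3]

Step 1: lead(7x⁸ + 7x⁷ − 8x⁶ + 5x⁵ − 9x⁴ + 3x³ − 7x² + 18x + 5) ÷ lead(D) = 7x⁸ ÷ −x = −7x⁷. Subtract (−7x⁷)·D = 7x⁸ + 14x⁷. Remainder: −7x⁷ − 8x⁶ + 5x⁵ − 9x⁴ + 3x³ − 7x² + 18x + 5.
Step 2: lead(−7x⁷ − 8x⁶ + 5x⁵ − 9x⁴ + 3x³ − 7x² + 18x + 5) ÷ lead(D) = −7x⁷ ÷ −x = 7x⁶. Subtract (7x⁶)·D = −7x⁷ − 14x⁶. Remainder: 6x⁶ + 5x⁵ − 9x⁴ + 3x³ − 7x² + 18x + 5.
Step 3: lead(6x⁶ + 5x⁵ − 9x⁴ + 3x³ − 7x² + 18x + 5) ÷ lead(D) = 6x⁶ ÷ −x = −6x⁵. Subtract (−6x⁵)·D = 6x⁶ + 12x⁵. Remainder: −7x⁵ − 9x⁴ + 3x³ − 7x² + 18x + 5.
Step 4: lead(−7x⁵ − 9x⁴ + 3x³ − 7x² + 18x + 5) ÷ lead(D) = −7x⁵ ÷ −x = 7x⁴. Subtract (7x⁴)·D = −7x⁵ − 14x⁴. Remainder: 5x⁴ + 3x³ − 7x² + 18x + 5.
Step 5: lead(5x⁴ + 3x³ − 7x² + 18x + 5) ÷ lead(D) = 5x⁴ ÷ −x = −5x³. Subtract (−5x³)·D = 5x⁴ + 10x³. Remainder: −7x³ − 7x² + 18x + 5.
Step 6: lead(−7x³ − 7x² + 18x + 5) ÷ lead(D) = −7x³ ÷ −x = 7x². Subtract (7x²)·D = −7x³ − 14x². Remainder: 7x² + 18x + 5.
Step 7: lead(7x² + 18x + 5) ÷ lead(D) = 7x² ÷ −x = −7x. Subtract (−7x)·D = 7x² + 14x. Remainder: 4x + 5.
Step 8: lead(4x + 5) ÷ lead(D) = 4x ÷ −x = −4. Subtract (−4)·D = 4x + 8. Remainder: −3.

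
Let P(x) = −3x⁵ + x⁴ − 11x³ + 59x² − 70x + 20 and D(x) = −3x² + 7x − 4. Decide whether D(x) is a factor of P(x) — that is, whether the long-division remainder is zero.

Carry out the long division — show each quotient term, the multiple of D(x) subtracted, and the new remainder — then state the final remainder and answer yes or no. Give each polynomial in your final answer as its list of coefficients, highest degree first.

R = [-4], so D(x) is not a factor of P(x). no

Step 1: lead(−3x⁵ + x⁴ − 11x³ + 59x² − 70x + 20) ÷ lead(D) = −3x⁵ ÷ −3x² = x³. Subtract (x³)·D = −3x⁵ + 7x⁴ − 4x³. Remainder: −6x⁴ − 7x³ + 59x² − 70x + 20.
Step 2: lead(−6x⁴ − 7x³ + 59x² − 70x + 20) ÷ lead(D) = −6x⁴ ÷ −3x² = 2x². Subtract (2x²)·D = −6x⁴ + 14x³ − 8x². Remainder: −21x³ + 67x² − 70x + 20.
Step 3: lead(−21x³ + 67x² − 70x + 20) ÷ lead(D) = −21x³ ÷ −3x² = 7x. Subtract (7x)·D = −21x³ + 49x² − 28x. Remainder: 18x² − 42x + 20.
Step 4: lead(18x² − 42x + 20) ÷ lead(D) = 18x² ÷ −3x² = −6. Subtract (−6)·D = 18x² − 42x + 24. Remainder: −4.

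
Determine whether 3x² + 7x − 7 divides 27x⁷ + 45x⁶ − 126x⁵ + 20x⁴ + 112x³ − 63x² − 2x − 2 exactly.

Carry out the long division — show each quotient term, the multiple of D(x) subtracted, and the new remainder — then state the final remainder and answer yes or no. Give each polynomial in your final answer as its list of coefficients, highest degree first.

Step 1: lead(27x⁷ + 45x⁶ − 126x⁵ + 20x⁴ + 112x³ − 63x² − 2x − 2) ÷ lead(D) = 27x⁷ ÷ 3x² = 9x⁵. Subtract (9x⁵)·D = 27x⁷ + 63x⁶ − 63x⁵. Remainder: −18x⁶ − 63x⁵ + 20x⁴ + 112x³ − 63x² − 2x − 2.
Step 2: lead(−18x⁶ − 63x⁵ + 20x⁴ + 112x³ − 63x² − 2x − 2) ÷ lead(D) = −18x⁶ ÷ 3x² = −6x⁴. Subtract (−6x⁴)·D = −18x⁶ − 42x⁵ + 42x⁴. Remainder: −21x⁵ − 22x⁴ + 112x³ − 63x² − 2x − 2.
Step 3: lead(−21x⁵ − 22x⁴ + 112x³ − 63x² − 2x − 2) ÷ lead(D) = −21x⁵ ÷ 3x² = −7x³. Subtract (−7x³)·D = −21x⁵ − 49x⁴ + 49x³. Remainder: 27x⁴ + 63x³ − 63x² − 2x − 2.
Step 4: lead(27x⁴ + 63x³ − 63x² − 2x − 2) ÷ lead(D) = 27x⁴ ÷ 3x² = 9x². Subtract (9x²)·D = 27x⁴ + 63x³ − 63x². Remainder: −2x − 2.

R = [-2, -2], so D(x) is not a factor of P(x). no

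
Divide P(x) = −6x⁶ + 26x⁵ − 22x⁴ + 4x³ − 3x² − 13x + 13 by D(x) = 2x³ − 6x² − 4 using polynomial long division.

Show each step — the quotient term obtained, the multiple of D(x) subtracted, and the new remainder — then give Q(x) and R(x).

Q(x) = −3x³ + 4x² + x − 1; R(x) = 7x² − 9x + 9

Step 1: lead(−6x⁶ + 26x⁵ − 22x⁴ + 4x³ − 3x² − 13x + 13) ÷ lead(D) = −6x⁶ ÷ 2x³ = −3x³. Subtract (−3x³)·D = −6x⁶ + 18x⁵ + 12x³. Remainder: 8x⁵ − 22x⁴ − 8x³ − 3x² − 13x + 13.
Step 2: lead(8x⁵ − 22x⁴ − 8x³ − 3x² − 13x + 13) ÷ lead(D) = 8x⁵ ÷ 2x³ = 4x². Subtract (4x²)·D = 8x⁵ − 24x⁴ − 16x². Remainder: 2x⁴ − 8x³ + 13x² − 13x + 13.
Step 3: lead(2x⁴ − 8x³ + 13x² − 13x + 13) ÷ lead(D) = 2x⁴ ÷ 2x³ = x. Subtract (x)·D = 2x⁴ − 6x³ − 4x. Remainder: −2x³ + 13x² − 9x + 13.
Step 4: lead(−2x³ + 13x² − 9x + 13) ÷ lead(D) = −2x³ ÷ 2x³ = −1. Subtract (−1)·D = −2x³ + 6x² + 4. Remainder: 7x² − 9x + 9.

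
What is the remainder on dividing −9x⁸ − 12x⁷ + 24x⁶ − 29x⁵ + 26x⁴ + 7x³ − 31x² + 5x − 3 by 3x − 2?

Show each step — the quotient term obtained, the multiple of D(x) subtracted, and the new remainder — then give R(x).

R(x) = −9

Step 1: lead(−9x⁸ − 12x⁷ + 24x⁶ − 29x⁵ + 26x⁴ + 7x³ − 31x² + 5x − 3) ÷ lead(D) = −9x⁸ ÷ 3x = −3x⁷. Subtract (−3x⁷)·D = −9x⁸ + 6x⁷. Remainder: −18x⁷ + 24x⁶ − 29x⁵ + 26x⁴ + 7x³ − 31x² + 5x − 3.
Step 2: lead(−18x⁷ + 24x⁶ − 29x⁵ + 26x⁴ + 7x³ − 31x² + 5x − 3) ÷ lead(D) = −18x⁷ ÷ 3x = −6x⁶. Subtract (−6x⁶)·D = −18x⁷ + 12x⁶. Remainder: 12x⁶ − 29x⁵ + 26x⁴ + 7x³ − 31x² + 5x − 3.
Step 3: lead(12x⁶ − 29x⁵ + 26x⁴ + 7x³ − 31x² + 5x − 3) ÷ lead(D) = 12x⁶ ÷ 3x = 4x⁵. Subtract (4x⁵)·D = 12x⁶ − 8x⁵. Remainder: −21x⁵ + 26x⁴ + 7x³ − 31x² + 5x − 3.
Step 4: lead(−21x⁵ + 26x⁴ + 7x³ − 31x² + 5x − 3) ÷ lead(D) = −21x⁵ ÷ 3x = −7x⁴. Subtract (−7x⁴)·D = −21x⁵ + 14x⁴. Remainder: 12x⁴ + 7x³ − 31x² + 5x − 3.
Step 5: lead(12x⁴ + 7x³ − 31x² + 5x − 3) ÷ lead(D) = 12x⁴ ÷ 3x = 4x³. Subtract (4x³)·D = 12x⁴ − 8x³. Remainder: 15x³ − 31x² + 5x − 3.
Step 6: lead(15x³ − 31x² + 5x − 3) ÷ lead(D) = 15x³ ÷ 3x = 5x². Subtract (5x²)·D = 15x³ − 10x². Remainder: −21x² + 5x − 3.
Step 7: lead(−21x² + 5x − 3) ÷ lead(D) = −21x² ÷ 3x = −7x. Subtract (−7x)·D = −21x² + 14x. Remainder: −9x − 3.
Step 8: lead(−9x − 3) ÷ lead(D) = −9x ÷ 3x = −3. Subtract (−3)·D = −9x + 6. Remainder: −9.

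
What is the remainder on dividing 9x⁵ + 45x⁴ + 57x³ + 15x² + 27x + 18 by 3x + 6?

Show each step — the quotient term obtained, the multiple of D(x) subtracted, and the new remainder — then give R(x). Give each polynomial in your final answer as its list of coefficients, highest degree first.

Step 1: lead(9x⁵ + 45x⁴ + 57x³ + 15x² + 27x + 18) ÷ lead(D) = 9x⁵ ÷ 3x = 3x⁴. Subtract (3x⁴)·D = 9x⁵ + 18x⁴. Remainder: 27x⁴ + 57x³ + 15x² + 27x + 18.
Step 2: lead(27x⁴ + 57x³ + 15x² + 27x + 18) ÷ lead(D) = 27x⁴ ÷ 3x = 9x³. Subtract (9x³)·D = 27x⁴ + 54x³. Remainder: 3x³ + 15x² + 27x + 18.
Step 3: lead(3x³ + 15x² + 27x + 18) ÷ lead(D) = 3x³ ÷ 3x = x². Subtract (x²)·D = 3x³ + 6x². Remainder: 9x² + 27x + 18.
Step 4: lead(9x² + 27x + 18) ÷ lead(D) = 9x² ÷ 3x = 3x. Subtract (3x)·D = 9x² + 18x. Remainder: 9x + 18.
Step 5: lead(9x + 18) ÷ lead(D) = 9x ÷ 3x = 3. Subtract (3)·D = 9x + 18. Remainder: 0.

R = [0]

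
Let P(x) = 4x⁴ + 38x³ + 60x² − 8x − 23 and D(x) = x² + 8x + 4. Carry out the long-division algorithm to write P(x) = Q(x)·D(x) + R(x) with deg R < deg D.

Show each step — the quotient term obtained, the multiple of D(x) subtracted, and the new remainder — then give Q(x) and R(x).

Q(x) = 4x² + 6x − 4; R(x) = −7

Step 1: lead(4x⁴ + 38x³ + 60x² − 8x − 23) ÷ lead(D) = 4x⁴ ÷ x² = 4x². Subtract (4x²)·D = 4x⁴ + 32x³ + 16x². Remainder: 6x³ + 44x² − 8x − 23.
Step 2: lead(6x³ + 44x² − 8x − 23) ÷ lead(D) = 6x³ ÷ x² = 6x. Subtract (6x)·D = 6x³ + 48x² + 24x. Remainder: −4x² − 32x − 23.
Step 3: lead(−4x² − 32x − 23) ÷ lead(D) = −4x² ÷ x² = −4. Subtract (−4)·D = −4x² − 32x − 16. Remainder: −7.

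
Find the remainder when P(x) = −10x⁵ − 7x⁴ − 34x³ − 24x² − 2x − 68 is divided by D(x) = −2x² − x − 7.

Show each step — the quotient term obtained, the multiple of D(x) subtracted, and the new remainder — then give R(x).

Step 1: lead(−10x⁵ − 7x⁴ − 34x³ − 24x² − 2x − 68) ÷ lead(D) = −10x⁵ ÷ −2x² = 5x³. Subtract (5x³)·D = −10x⁵ − 5x⁴ − 35x³. Remainder: −2x⁴ + x³ − 24x² − 2x − 68.
Step 2: lead(−2x⁴ + x³ − 24x² − 2x − 68) ÷ lead(D) = −2x⁴ ÷ −2x² = x². Subtract (x²)·D = −2x⁴ − x³ − 7x². Remainder: 2x³ − 17x² − 2x − 68.
Step 3: lead(2x³ − 17x² − 2x − 68) ÷ lead(D) = 2x³ ÷ −2x² = −x. Subtract (−x)·D = 2x³ + x² + 7x. Remainder: −18x² − 9x − 68.
Step 4: lead(−18x² − 9x − 68) ÷ lead(D) = −18x² ÷ −2x² = 9. Subtract (9)·D = −18x² − 9x − 63. Remainder: −5.

R(x) = −5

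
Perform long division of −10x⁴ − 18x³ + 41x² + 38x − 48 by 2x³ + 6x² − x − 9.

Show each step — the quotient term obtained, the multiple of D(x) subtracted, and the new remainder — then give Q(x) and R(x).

Step 1: lead(−10x⁴ − 18x³ + 41x² + 38x − 48) ÷ lead(D) = −10x⁴ ÷ 2x³ = −5x. Subtract (−5x)·D = −10x⁴ − 30x³ + 5x² + 45x. Remainder: 12x³ + 36x² − 7x − 48.
Step 2: lead(12x³ + 36x² − 7x − 48) ÷ lead(D) = 12x³ ÷ 2x³ = 6. Subtract (6)·D = 12x³ + 36x² − 6x − 54. Remainder: −x + 6.

Q(x) = −5x + 6; R(x) = −x + 6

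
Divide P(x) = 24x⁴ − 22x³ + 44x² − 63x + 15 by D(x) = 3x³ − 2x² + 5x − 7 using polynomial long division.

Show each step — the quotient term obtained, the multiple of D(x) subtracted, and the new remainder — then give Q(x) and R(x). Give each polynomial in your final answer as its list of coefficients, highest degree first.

Step 1: lead(24x⁴ − 22x³ + 44x² − 63x + 15) ÷ lead(D) = 24x⁴ ÷ 3x³ = 8x. Subtract (8x)·D = 24x⁴ − 16x³ + 40x² − 56x. Remainder: −6x³ + 4x² − 7x + 15.
Step 2: lead(−6x³ + 4x² − 7x + 15) ÷ lead(D) = −6x³ ÷ 3x³ = −2. Subtract (−2)·D = −6x³ + 4x² − 10x + 14. Remainder: 3x + 1.

Q = [8, -2]; R = [3, 1]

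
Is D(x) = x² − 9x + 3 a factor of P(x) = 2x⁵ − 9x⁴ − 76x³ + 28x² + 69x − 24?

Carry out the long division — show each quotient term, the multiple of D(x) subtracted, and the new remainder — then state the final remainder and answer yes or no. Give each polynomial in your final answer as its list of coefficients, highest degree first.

Step 1: lead(2x⁵ − 9x⁴ − 76x³ + 28x² + 69x − 24) ÷ lead(D) = 2x⁵ ÷ x² = 2x³. Subtract (2x³)·D = 2x⁵ − 18x⁴ + 6x³. Remainder: 9x⁴ − 82x³ + 28x² + 69x − 24.
Step 2: lead(9x⁴ − 82x³ + 28x² + 69x − 24) ÷ lead(D) = 9x⁴ ÷ x² = 9x². Subtract (9x²)·D = 9x⁴ − 81x³ + 27x². Remainder: −x³ + x² + 69x − 24.
Step 3: lead(−x³ + x² + 69x − 24) ÷ lead(D) = −x³ ÷ x² = −x. Subtract (−x)·D = −x³ + 9x² − 3x. Remainder: −8x² + 72x − 24.
Step 4: lead(−8x² + 72x − 24) ÷ lead(D) = −8x² ÷ x² = −8. Subtract (−8)·D = −8x² + 72x − 24. Remainder: 0.

R = [0], so D(x) is a factor of P(x). yes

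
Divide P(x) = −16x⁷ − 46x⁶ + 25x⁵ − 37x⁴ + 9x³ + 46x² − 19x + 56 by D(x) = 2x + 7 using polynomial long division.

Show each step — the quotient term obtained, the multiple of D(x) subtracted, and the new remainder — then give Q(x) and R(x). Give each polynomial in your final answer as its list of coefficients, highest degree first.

Step 1: lead(−16x⁷ − 46x⁶ + 25x⁵ − 37x⁴ + 9x³ + 46x² − 19x + 56) ÷ lead(D) = −16x⁷ ÷ 2x = −8x⁶. Subtract (−8x⁶)·D = −16x⁷ − 56x⁶. Remainder: 10x⁶ + 25x⁵ − 37x⁴ + 9x³ + 46x² − 19x + 56.
Step 2: lead(10x⁶ + 25x⁵ − 37x⁴ + 9x³ + 46x² − 19x + 56) ÷ lead(D) = 10x⁶ ÷ 2x = 5x⁵. Subtract (5x⁵)·D = 10x⁶ + 35x⁵. Remainder: −10x⁵ − 37x⁴ + 9x³ + 46x² − 19x + 56.
Step 3: lead(−10x⁵ − 37x⁴ + 9x³ + 46x² − 19x + 56) ÷ lead(D) = −10x⁵ ÷ 2x = −5x⁴. Subtract (−5x⁴)·D = −10x⁵ − 35x⁴. Remainder: −2x⁴ + 9x³ + 46x² − 19x + 56.
Step 4: lead(−2x⁴ + 9x³ + 46x² − 19x + 56) ÷ lead(D) = −2x⁴ ÷ 2x = −x³. Subtract (−x³)·D = −2x⁴ − 7x³. Remainder: 16x³ + 46x² − 19x + 56.
Step 5: lead(16x³ + 46x² − 19x + 56) ÷ lead(D) = 16x³ ÷ 2x = 8x². Subtract (8x²)·D = 16x³ + 56x². Remainder: −10x² − 19x + 56.
Step 6: lead(−10x² − 19x + 56) ÷ lead(D) = −10x² ÷ 2x = −5x. Subtract (−5x)·D = −10x² − 35x. Remainder: 16x + 56.
Step 7: lead(16x + 56) ÷ lead(D) = 16x ÷ 2x = 8. Subtract (8)·D = 16x + 56. Remainder: 0.

Q = [-8, 5, -5, -1, 8, -5, 8]; R = [0]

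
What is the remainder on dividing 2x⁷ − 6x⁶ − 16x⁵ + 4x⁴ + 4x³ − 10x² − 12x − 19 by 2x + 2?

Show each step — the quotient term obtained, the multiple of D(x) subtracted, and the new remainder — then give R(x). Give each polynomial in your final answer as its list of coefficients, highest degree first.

Step 1: lead(2x⁷ − 6x⁶ − 16x⁵ + 4x⁴ + 4x³ − 10x² − 12x − 19) ÷ lead(D) = 2x⁷ ÷ 2x = x⁶. Subtract (x⁶)·D = 2x⁷ + 2x⁶. Remainder: −8x⁶ − 16x⁵ + 4x⁴ + 4x³ − 10x² − 12x − 19.
Step 2: lead(−8x⁶ − 16x⁵ + 4x⁴ + 4x³ − 10x² − 12x − 19) ÷ lead(D) = −8x⁶ ÷ 2x = −4x⁵. Subtract (−4x⁵)·D = −8x⁶ − 8x⁵. Remainder: −8x⁵ + 4x⁴ + 4x³ − 10x² − 12x − 19.
Step 3: lead(−8x⁵ + 4x⁴ + 4x³ − 10x² − 12x − 19) ÷ lead(D) = −8x⁵ ÷ 2x = −4x⁴. Subtract (−4x⁴)·D = −8x⁵ − 8x⁴. Remainder: 12x⁴ + 4x³ − 10x² − 12x − 19.
Step 4: lead(12x⁴ + 4x³ − 10x² − 12x − 19) ÷ lead(D) = 12x⁴ ÷ 2x = 6x³. Subtract (6x³)·D = 12x⁴ + 12x³. Remainder: −8x³ − 10x² − 12x − 19.
Step 5: lead(−8x³ − 10x² − 12x − 19) ÷ lead(D) = −8x³ ÷ 2x = −4x². Subtract (−4x²)·D = −8x³ − 8x². Remainder: −2x² − 12x − 19.
Step 6: lead(−2x² − 12x − 19) ÷ lead(D) = −2x² ÷ 2x = −x. Subtract (−x)·D = −2x² − 2x. Remainder: −10x − 19.
Step 7: lead(−10x − 19) ÷ lead(D) = −10x ÷ 2x = −5. Subtract (−5)·D = −10x − 10. Remainder: −9.

R = [-9]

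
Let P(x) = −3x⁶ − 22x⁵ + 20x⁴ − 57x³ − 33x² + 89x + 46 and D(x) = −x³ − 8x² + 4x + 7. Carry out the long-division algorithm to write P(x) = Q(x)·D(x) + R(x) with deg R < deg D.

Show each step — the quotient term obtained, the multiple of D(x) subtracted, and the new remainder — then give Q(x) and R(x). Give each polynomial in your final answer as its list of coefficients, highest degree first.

Step 1: lead(−3x⁶ − 22x⁵ + 20x⁴ − 57x³ − 33x² + 89x + 46) ÷ lead(D) = −3x⁶ ÷ −x³ = 3x³. Subtract (3x³)·D = −3x⁶ − 24x⁵ + 12x⁴ + 21x³. Remainder: 2x⁵ + 8x⁴ − 78x³ − 33x² + 89x + 46.
Step 2: lead(2x⁵ + 8x⁴ − 78x³ − 33x² + 89x + 46) ÷ lead(D) = 2x⁵ ÷ −x³ = −2x². Subtract (−2x²)·D = 2x⁵ + 16x⁴ − 8x³ − 14x². Remainder: −8x⁴ − 70x³ − 19x² + 89x + 46.
Step 3: lead(−8x⁴ − 70x³ − 19x² + 89x + 46) ÷ lead(D) = −8x⁴ ÷ −x³ = 8x. Subtract (8x)·D = −8x⁴ − 64x³ + 32x² + 56x. Remainder: −6x³ − 51x² + 33x + 46.
Step 4: lead(−6x³ − 51x² + 33x + 46) ÷ lead(D) = −6x³ ÷ −x³ = 6. Subtract (6)·D = −6x³ − 48x² + 24x + 42. Remainder: −3x² + 9x + 4.

Q = [3, -2, 8, 6]; R = [-3, 9, 4]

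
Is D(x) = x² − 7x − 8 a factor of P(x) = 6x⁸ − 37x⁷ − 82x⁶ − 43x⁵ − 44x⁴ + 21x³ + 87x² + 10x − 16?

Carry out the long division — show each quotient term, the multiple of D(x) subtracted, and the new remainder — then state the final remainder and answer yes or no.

R(x) = 0, so D(x) is a factor of P(x). yes

Step 1: lead(6x⁸ − 37x⁷ − 82x⁶ − 43x⁵ − 44x⁴ + 21x³ + 87x² + 10x − 16) ÷ lead(D) = 6x⁸ ÷ x² = 6x⁶. Subtract (6x⁶)·D = 6x⁸ − 42x⁷ − 48x⁶. Remainder: 5x⁷ − 34x⁶ − 43x⁵ − 44x⁴ + 21x³ + 87x² + 10x − 16.
Step 2: lead(5x⁷ − 34x⁶ − 43x⁵ − 44x⁴ + 21x³ + 87x² + 10x − 16) ÷ lead(D) = 5x⁷ ÷ x² = 5x⁵. Subtract (5x⁵)·D = 5x⁷ − 35x⁶ − 40x⁵. Remainder: x⁶ − 3x⁵ − 44x⁴ + 21x³ + 87x² + 10x − 16.
Step 3: lead(x⁶ − 3x⁵ − 44x⁴ + 21x³ + 87x² + 10x − 16) ÷ lead(D) = x⁶ ÷ x² = x⁴. Subtract (x⁴)·D = x⁶ − 7x⁵ − 8x⁴. Remainder: 4x⁵ − 36x⁴ + 21x³ + 87x² + 10x − 16.
Step 4: lead(4x⁵ − 36x⁴ + 21x³ + 87x² + 10x − 16) ÷ lead(D) = 4x⁵ ÷ x² = 4x³. Subtract (4x³)·D = 4x⁵ − 28x⁴ − 32x³. Remainder: −8x⁴ + 53x³ + 87x² + 10x − 16.
Step 5: lead(−8x⁴ + 53x³ + 87x² + 10x − 16) ÷ lead(D) = −8x⁴ ÷ x² = −8x². Subtract (−8x²)·D = −8x⁴ + 56x³ + 64x². Remainder: −3x³ + 23x² + 10x − 16.
Step 6: lead(−3x³ + 23x² + 10x − 16) ÷ lead(D) = −3x³ ÷ x² = −3x. Subtract (−3x)·D = −3x³ + 21x² + 24x. Remainder: 2x² − 14x − 16.
Step 7: lead(2x² − 14x − 16) ÷ lead(D) = 2x² ÷ x² = 2. Subtract (2)·D = 2x² − 14x − 16. Remainder: 0.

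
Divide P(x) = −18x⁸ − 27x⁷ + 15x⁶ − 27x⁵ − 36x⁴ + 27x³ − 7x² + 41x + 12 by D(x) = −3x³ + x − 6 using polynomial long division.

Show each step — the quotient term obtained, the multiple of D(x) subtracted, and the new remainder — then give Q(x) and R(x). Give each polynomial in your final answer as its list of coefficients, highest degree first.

Step 1: lead(−18x⁸ − 27x⁷ + 15x⁶ − 27x⁵ − 36x⁴ + 27x³ − 7x² + 41x + 12) ÷ lead(D) = −18x⁸ ÷ −3x³ = 6x⁵. Subtract (6x⁵)·D = −18x⁸ + 6x⁶ − 36x⁵. Remainder: −27x⁷ + 9x⁶ + 9x⁵ − 36x⁴ + 27x³ − 7x² + 41x + 12.
Step 2: lead(−27x⁷ + 9x⁶ + 9x⁵ − 36x⁴ + 27x³ − 7x² + 41x + 12) ÷ lead(D) = −27x⁷ ÷ −3x³ = 9x⁴. Subtract (9x⁴)·D = −27x⁷ + 9x⁵ − 54x⁴. Remainder: 9x⁶ + 18x⁴ + 27x³ − 7x² + 41x + 12.
Step 3: lead(9x⁶ + 18x⁴ + 27x³ − 7x² + 41x + 12) ÷ lead(D) = 9x⁶ ÷ −3x³ = −3x³. Subtract (−3x³)·D = 9x⁶ − 3x⁴ + 18x³. Remainder: 21x⁴ + 9x³ − 7x² + 41x + 12.
Step 4: lead(21x⁴ + 9x³ − 7x² + 41x + 12) ÷ lead(D) = 21x⁴ ÷ −3x³ = −7x. Subtract (−7x)·D = 21x⁴ − 7x² + 42x. Remainder: 9x³ − x + 12.
Step 5: lead(9x³ − x + 12) ÷ lead(D) = 9x³ ÷ −3x³ = −3. Subtract (−3)·D = 9x³ − 3x + 18. Remainder: 2x − 6.

Q = [6, 9, -3, 0, -7, -3]; R = [2, -6]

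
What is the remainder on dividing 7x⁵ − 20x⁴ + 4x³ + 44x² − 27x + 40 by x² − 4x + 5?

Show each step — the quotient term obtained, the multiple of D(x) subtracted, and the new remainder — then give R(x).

R(x) = 0

Step 1: lead(7x⁵ − 20x⁴ + 4x³ + 44x² − 27x + 40) ÷ lead(D) = 7x⁵ ÷ x² = 7x³. Subtract (7x³)·D = 7x⁵ − 28x⁴ + 35x³. Remainder: 8x⁴ − 31x³ + 44x² − 27x + 40.
Step 2: lead(8x⁴ − 31x³ + 44x² − 27x + 40) ÷ lead(D) = 8x⁴ ÷ x² = 8x². Subtract (8x²)·D = 8x⁴ − 32x³ + 40x². Remainder: x³ + 4x² − 27x + 40.
Step 3: lead(x³ + 4x² − 27x + 40) ÷ lead(D) = x³ ÷ x² = x. Subtract (x)·D = x³ − 4x² + 5x. Remainder: 8x² − 32x + 40.
Step 4: lead(8x² − 32x + 40) ÷ lead(D) = 8x² ÷ x² = 8. Subtract (8)·D = 8x² − 32x + 40. Remainder: 0.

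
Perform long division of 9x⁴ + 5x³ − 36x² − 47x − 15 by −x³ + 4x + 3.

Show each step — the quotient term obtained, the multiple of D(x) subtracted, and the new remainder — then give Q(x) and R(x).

Q(x) = −9x − 5; R(x) = 0

Step 1: lead(9x⁴ + 5x³ − 36x² − 47x − 15) ÷ lead(D) = 9x⁴ ÷ −x³ = −9x. Subtract (−9x)·D = 9x⁴ − 36x² − 27x. Remainder: 5x³ − 20x − 15.
Step 2: lead(5x³ − 20x − 15) ÷ lead(D) = 5x³ ÷ −x³ = −5. Subtract (−5)·D = 5x³ − 20x − 15. Remainder: 0.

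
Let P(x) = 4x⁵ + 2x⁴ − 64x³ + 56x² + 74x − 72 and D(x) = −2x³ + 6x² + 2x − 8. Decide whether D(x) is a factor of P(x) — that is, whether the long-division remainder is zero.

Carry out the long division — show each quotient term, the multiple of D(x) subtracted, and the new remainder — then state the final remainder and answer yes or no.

Step 1: lead(4x⁵ + 2x⁴ − 64x³ + 56x² + 74x − 72) ÷ lead(D) = 4x⁵ ÷ −2x³ = −2x². Subtract (−2x²)·D = 4x⁵ − 12x⁴ − 4x³ + 16x². Remainder: 14x⁴ − 60x³ + 40x² + 74x − 72.
Step 2: lead(14x⁴ − 60x³ + 40x² + 74x − 72) ÷ lead(D) = 14x⁴ ÷ −2x³ = −7x. Subtract (−7x)·D = 14x⁴ − 42x³ − 14x² + 56x. Remainder: −18x³ + 54x² + 18x − 72.
Step 3: lead(−18x³ + 54x² + 18x − 72) ÷ lead(D) = −18x³ ÷ −2x³ = 9. Subtract (9)·D = −18x³ + 54x² + 18x − 72. Remainder: 0.

R(x) = 0, so D(x) is a factor of P(x). yes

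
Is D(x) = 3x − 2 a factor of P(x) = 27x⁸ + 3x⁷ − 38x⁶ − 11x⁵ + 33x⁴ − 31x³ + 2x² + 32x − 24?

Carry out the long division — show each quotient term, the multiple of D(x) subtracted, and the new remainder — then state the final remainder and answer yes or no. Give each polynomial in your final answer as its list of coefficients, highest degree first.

R = [-8], so D(x) is not a factor of P(x). no

Step 1: lead(27x⁸ + 3x⁷ − 38x⁶ − 11x⁵ + 33x⁴ − 31x³ + 2x² + 32x − 24) ÷ lead(D) = 27x⁸ ÷ 3x = 9x⁷. Subtract (9x⁷)·D = 27x⁸ − 18x⁷. Remainder: 21x⁷ − 38x⁶ − 11x⁵ + 33x⁴ − 31x³ + 2x² + 32x − 24.
Step 2: lead(21x⁷ − 38x⁶ − 11x⁵ + 33x⁴ − 31x³ + 2x² + 32x − 24) ÷ lead(D) = 21x⁷ ÷ 3x = 7x⁶. Subtract (7x⁶)·D = 21x⁷ − 14x⁶. Remainder: −24x⁶ − 11x⁵ + 33x⁴ − 31x³ + 2x² + 32x − 24.
Step 3: lead(−24x⁶ − 11x⁵ + 33x⁴ − 31x³ + 2x² + 32x − 24) ÷ lead(D) = −24x⁶ ÷ 3x = −8x⁵. Subtract (−8x⁵)·D = −24x⁶ + 16x⁵. Remainder: −27x⁵ + 33x⁴ − 31x³ + 2x² + 32x − 24.
Step 4: lead(−27x⁵ + 33x⁴ − 31x³ + 2x² + 32x − 24) ÷ lead(D) = −27x⁵ ÷ 3x = −9x⁴. Subtract (−9x⁴)·D = −27x⁵ + 18x⁴. Remainder: 15x⁴ − 31x³ + 2x² + 32x − 24.
Step 5: lead(15x⁴ − 31x³ + 2x² + 32x − 24) ÷ lead(D) = 15x⁴ ÷ 3x = 5x³. Subtract (5x³)·D = 15x⁴ − 10x³. Remainder: −21x³ + 2x² + 32x − 24.
Step 6: lead(−21x³ + 2x² + 32x − 24) ÷ lead(D) = −21x³ ÷ 3x = −7x². Subtract (−7x²)·D = −21x³ + 14x². Remainder: −12x² + 32x − 24.
Step 7: lead(−12x² + 32x − 24) ÷ lead(D) = −12x² ÷ 3x = −4x. Subtract (−4x)·D = −12x² + 8x. Remainder: 24x − 24.
Step 8: lead(24x − 24) ÷ lead(D) = 24x ÷ 3x = 8. Subtract (8)·D = 24x − 16. Remainder: −8.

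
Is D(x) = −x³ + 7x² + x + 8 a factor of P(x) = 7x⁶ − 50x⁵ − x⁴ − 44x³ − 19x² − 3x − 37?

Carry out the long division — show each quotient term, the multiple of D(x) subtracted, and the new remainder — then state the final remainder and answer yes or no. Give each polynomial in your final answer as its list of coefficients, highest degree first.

R = [-7, -5], so D(x) is not a factor of P(x). no

Step 1: lead(7x⁶ − 50x⁵ − x⁴ − 44x³ − 19x² − 3x − 37) ÷ lead(D) = 7x⁶ ÷ −x³ = −7x³. Subtract (−7x³)·D = 7x⁶ − 49x⁵ − 7x⁴ − 56x³. Remainder: −x⁵ + 6x⁴ + 12x³ − 19x² − 3x − 37.
Step 2: lead(−x⁵ + 6x⁴ + 12x³ − 19x² − 3x − 37) ÷ lead(D) = −x⁵ ÷ −x³ = x². Subtract (x²)·D = −x⁵ + 7x⁴ + x³ + 8x². Remainder: −x⁴ + 11x³ − 27x² − 3x − 37.
Step 3: lead(−x⁴ + 11x³ − 27x² − 3x − 37) ÷ lead(D) = −x⁴ ÷ −x³ = x. Subtract (x)·D = −x⁴ + 7x³ + x² + 8x. Remainder: 4x³ − 28x² − 11x − 37.
Step 4: lead(4x³ − 28x² − 11x − 37) ÷ lead(D) = 4x³ ÷ −x³ = −4. Subtract (−4)·D = 4x³ − 28x² − 4x − 32. Remainder: −7x − 5.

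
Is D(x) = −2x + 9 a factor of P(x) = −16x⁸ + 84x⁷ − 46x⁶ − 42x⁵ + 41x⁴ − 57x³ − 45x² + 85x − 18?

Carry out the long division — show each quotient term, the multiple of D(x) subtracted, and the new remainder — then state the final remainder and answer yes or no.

R(x) = 0, so D(x) is a factor of P(x). yes

Step 1: lead(−16x⁸ + 84x⁷ − 46x⁶ − 42x⁵ + 41x⁴ − 57x³ − 45x² + 85x − 18) ÷ lead(D) = −16x⁸ ÷ −2x = 8x⁷. Subtract (8x⁷)·D = −16x⁸ + 72x⁷. Remainder: 12x⁷ − 46x⁶ − 42x⁵ + 41x⁴ − 57x³ − 45x² + 85x − 18.
Step 2: lead(12x⁷ − 46x⁶ − 42x⁵ + 41x⁴ − 57x³ − 45x² + 85x − 18) ÷ lead(D) = 12x⁷ ÷ −2x = −6x⁶. Subtract (−6x⁶)·D = 12x⁷ − 54x⁶. Remainder: 8x⁶ − 42x⁵ + 41x⁴ − 57x³ − 45x² + 85x − 18.
Step 3: lead(8x⁶ − 42x⁵ + 41x⁴ − 57x³ − 45x² + 85x − 18) ÷ lead(D) = 8x⁶ ÷ −2x = −4x⁵. Subtract (−4x⁵)·D = 8x⁶ − 36x⁵. Remainder: −6x⁵ + 41x⁴ − 57x³ − 45x² + 85x − 18.
Step 4: lead(−6x⁵ + 41x⁴ − 57x³ − 45x² + 85x − 18) ÷ lead(D) = −6x⁵ ÷ −2x = 3x⁴. Subtract (3x⁴)·D = −6x⁵ + 27x⁴. Remainder: 14x⁴ − 57x³ − 45x² + 85x − 18.
Step 5: lead(14x⁴ − 57x³ − 45x² + 85x − 18) ÷ lead(D) = 14x⁴ ÷ −2x = −7x³. Subtract (−7x³)·D = 14x⁴ − 63x³. Remainder: 6x³ − 45x² + 85x − 18.
Step 6: lead(6x³ − 45x² + 85x − 18) ÷ lead(D) = 6x³ ÷ −2x = −3x². Subtract (−3x²)·D = 6x³ − 27x². Remainder: −18x² + 85x − 18.
Step 7: lead(−18x² + 85x − 18) ÷ lead(D) = −18x² ÷ −2x = 9x. Subtract (9x)·D = −18x² + 81x. Remainder: 4x − 18.
Step 8: lead(4x − 18) ÷ lead(D) = 4x ÷ −2x = −2. Subtract (−2)·D = 4x − 18. Remainder: 0.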